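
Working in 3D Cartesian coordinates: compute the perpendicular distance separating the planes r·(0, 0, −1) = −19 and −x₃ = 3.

Both planes have normal n = (0, 0, −1), |n| = 1. Any point on the first plane is at distance |3 − (-19)|/|n| = 22/1 = 22 from the second.

22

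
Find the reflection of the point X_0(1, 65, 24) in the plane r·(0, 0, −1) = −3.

With n = (0, 0, −1), the signed offset is (n·X_0 − (-3))/|n|² = -21/1 = -21.
X_0' = X_0 − 2t·n = (1, 65, 24) − (-42)·(0, 0, −1) = (1, 65, −18).

(1, 65, -18)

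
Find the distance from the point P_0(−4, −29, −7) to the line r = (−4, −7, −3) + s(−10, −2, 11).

10√5

Direction vector d = (−10, −2, 11).
AP = (0, −22, −4); AP·d = 0, |AP|² = 500, |d|² = 225.
distance² = |AP|² − (AP·d)²/|d|² = 500 − 0/225 = 500, so the distance is 10√5.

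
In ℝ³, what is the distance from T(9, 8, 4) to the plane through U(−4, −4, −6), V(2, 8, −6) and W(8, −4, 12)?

2/√61

UV = (6, 12, 0) and UW = (12, 0, 18), so a normal is n = UV × UW = (216, −108, −144).
n = (216, −108, −144); n·P − 432 = 72; |n| = 36√61; distance = 72/(36√61) = 2/√61.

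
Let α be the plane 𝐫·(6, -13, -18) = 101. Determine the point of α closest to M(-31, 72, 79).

The perpendicular from M has direction n = (6, -13, -18): r = (-31, 72, 79) + t(6, -13, -18).
Substitute into the plane: n·(M + tn) = 101 gives -2544 + 529t = 101, so t = 5.
Foot = (-31, 72, 79) + 5·(6, -13, -18) = (-1, 7, -11).

(-1, 7, -11)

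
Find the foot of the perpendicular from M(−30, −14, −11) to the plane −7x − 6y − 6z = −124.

n = (−7, −6, −6), |n|² = 121, and n·M − (-124) = 484.
t = 484/121 = 4, so the foot is M − t·n = (−30, −14, −11) − 4·(−7, −6, −6) = (−2, 10, 13).

(-2, 10, 13)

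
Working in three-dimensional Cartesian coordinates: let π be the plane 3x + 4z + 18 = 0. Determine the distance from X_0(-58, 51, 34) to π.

d = |3·(-58) + 4·34 − (-18)| / √(9 + 0 + 16) = |-20| / 5 = 4.

4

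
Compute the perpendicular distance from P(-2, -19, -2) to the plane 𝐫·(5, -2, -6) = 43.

Normal vector n = (5, -2, -6), and n·(-2, -19, -2) - 43 = -3.
|n| = √(25 + 4 + 36) = √65, so the distance is |-3|/√65 = 3/√65.

3√65/65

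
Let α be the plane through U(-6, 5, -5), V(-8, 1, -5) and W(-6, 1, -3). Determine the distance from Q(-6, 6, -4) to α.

1

UV = (-2, -4, 0) and UW = (0, -4, 2), so a normal is n = UV × UW = (-8, 4, 8).
n = (-8, 4, 8); n·P − 28 = 12; |n| = 12; distance = 12/12 = 1.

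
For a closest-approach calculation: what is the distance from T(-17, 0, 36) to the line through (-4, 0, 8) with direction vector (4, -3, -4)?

Direction vector d = (4, -3, -4).
AP = (-13, 0, 28), and AP × d = (84, 60, 39).
|AP × d|² = 12177 and |d|² = 41, so the distance is √(12177/41) = √297 = 3√33.

3√33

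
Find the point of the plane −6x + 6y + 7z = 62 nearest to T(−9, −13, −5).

n = (−6, 6, 7), |n|² = 121, and n·T − 62 = -121.
t = -121/121 = -1, so the foot is T − t·n = (−9, −13, −5) − (-1)·(−6, 6, 7) = (−15, −7, 2).

(-15, -7, 2)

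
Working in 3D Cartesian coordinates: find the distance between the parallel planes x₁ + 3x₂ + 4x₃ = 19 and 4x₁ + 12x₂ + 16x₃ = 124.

12/√26

Divide the second equation by 4 to match normals: x₁ + 3x₂ + 4x₃ = 31.
Both planes have normal n = (1, 3, 4), |n| = √26. Any point on the first plane is at distance |31 − 19|/|n| = 12/√26 from the second.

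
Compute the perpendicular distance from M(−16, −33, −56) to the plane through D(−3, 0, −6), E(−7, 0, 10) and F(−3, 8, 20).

DE = (−4, 0, 16) and DF = (0, 8, 26), so a normal is n = DE × DF = (−128, 104, −32).
d = |(-128)·(-16) + 104·(-33) + (-32)·(-56) − 576| / √(16384 + 10816 + 1024) = |-168| / 168 = 1.

1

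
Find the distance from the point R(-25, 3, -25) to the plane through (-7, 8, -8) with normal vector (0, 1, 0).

5

The plane has equation n·(r − (-7, 8, -8)) = 0, i.e. n·r = 8.
d = |1·3 − 8| / √(0 + 1 + 0) = |-5| / 1 = 5.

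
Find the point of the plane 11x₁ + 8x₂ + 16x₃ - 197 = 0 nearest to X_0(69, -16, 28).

(47, -32, -4)

n = (11, 8, 16), |n|² = 441, and n·X_0 − 197 = 882.
t = 882/441 = 2, so the foot is X_0 − t·n = (69, -16, 28) − 2·(11, 8, 16) = (47, -32, -4).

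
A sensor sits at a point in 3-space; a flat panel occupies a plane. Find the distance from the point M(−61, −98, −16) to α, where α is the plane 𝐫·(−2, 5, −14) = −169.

Normal vector n = (−2, 5, −14), and n·(−61, −98, −16) − (−169) = 25.
|n| = √(4 + 25 + 196) = 15, so the distance is |25|/15 = 5/3.

5/3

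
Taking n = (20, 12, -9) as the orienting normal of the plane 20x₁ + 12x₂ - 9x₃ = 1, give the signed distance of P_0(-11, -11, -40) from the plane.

7/25

n·P_0 − 1 = 7.
|n| = 25, so the signed distance is 7/25.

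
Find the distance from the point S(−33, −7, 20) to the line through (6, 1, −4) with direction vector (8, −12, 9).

√2161

Direction vector d = (8, −12, 9).
AP = (−39, −8, 24), and AP × d = (216, 543, 532).
|AP × d|² = 624529 and |d|² = 289, so the distance is √(624529/289) = √2161.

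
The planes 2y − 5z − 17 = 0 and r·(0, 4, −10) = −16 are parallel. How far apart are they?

Divide the second equation by 2 to match normals: 2y − 5z = -8.
With common normal n = (0, 2, −5) (|n| = √29), the distance is |17 − (-8)|/|n| = 25/√29.

25√29/29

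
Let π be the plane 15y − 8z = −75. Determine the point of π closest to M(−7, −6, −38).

The perpendicular from M has direction n = (0, 15, −8): r = (−7, −6, −38) + λ(0, 15, −8).
Substitute into the plane: n·(M + λn) = -75 gives 214 + 289λ = -75, so λ = -1.
Foot = (−7, −6, −38) + (-1)·(0, 15, −8) = (−7, −21, −30).

(-7, -21, -30)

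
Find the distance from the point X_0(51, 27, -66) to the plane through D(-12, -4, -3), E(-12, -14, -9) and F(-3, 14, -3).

3√70/7

DE = (0, -10, -6) and DF = (9, 18, 0), so a normal is n = DE × DF = (108, -54, 90).
n = (108, -54, 90); n·P − (-1350) = -540; |n| = 18√70; distance = 540/(18√70) = 30/√70.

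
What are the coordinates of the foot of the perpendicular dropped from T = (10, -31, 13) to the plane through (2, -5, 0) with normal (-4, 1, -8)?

(2, -29, -3)

n = (-4, 1, -8), |n|² = 81, and n·T − (-13) = -162.
t = -162/81 = -2, so the foot is T − t·n = (10, -31, 13) − (-2)·(-4, 1, -8) = (2, -29, -3).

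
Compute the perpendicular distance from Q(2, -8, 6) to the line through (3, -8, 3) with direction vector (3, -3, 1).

√10

Direction vector d = (3, -3, 1).
AP = (-1, 0, 3); AP·d = 0, |AP|² = 10, |d|² = 19.
distance² = |AP|² − (AP·d)²/|d|² = 10 − 0/19 = 10, so the distance is √10.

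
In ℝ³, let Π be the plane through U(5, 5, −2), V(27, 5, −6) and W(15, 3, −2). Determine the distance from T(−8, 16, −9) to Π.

UV = (22, 0, −4) and UW = (10, −2, 0), so a normal is n = UV × UW = (−8, −40, −44).
n = (−8, −40, −44); n·P − (-152) = -28; |n| = 60; distance = 28/60 = 7/15.

7/15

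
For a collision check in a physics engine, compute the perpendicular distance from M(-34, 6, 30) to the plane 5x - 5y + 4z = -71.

3√66/22

Normal vector n = (5, -5, 4), and n·(-34, 6, 30) - (-71) = -9.
|n| = √(25 + 25 + 16) = √66, so the distance is |-9|/√66 = 3√66/22.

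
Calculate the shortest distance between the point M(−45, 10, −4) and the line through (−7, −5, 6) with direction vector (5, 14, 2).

√1769

Direction vector d = (5, 14, 2).
AP = (−38, 15, −10), and AP × d = (170, 26, −607).
|AP × d|² = 398025 and |d|² = 225, so the distance is √(398025/225) = √1769.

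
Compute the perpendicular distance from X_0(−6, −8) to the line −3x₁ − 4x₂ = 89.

39/5

d = |(-3)·(-6) + (-4)·(-8) − 89| / √(9 + 16) = |-39|/5 = 39/5.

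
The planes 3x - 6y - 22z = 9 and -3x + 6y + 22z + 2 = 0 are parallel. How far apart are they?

Divide the second equation by -1 to match normals: 3x - 6y - 22z = 2.
Both planes have normal n = (3, -6, -22), |n| = 23. Any point on the first plane is at distance |2 − 9|/|n| = 7/23 from the second.

7/23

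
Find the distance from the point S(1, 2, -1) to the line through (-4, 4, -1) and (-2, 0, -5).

2√5

A direction vector is d = (2, -4, -4).
AP = (5, -2, 0); AP·d = 18, |AP|² = 29, |d|² = 36.
distance² = |AP|² − (AP·d)²/|d|² = 29 − 324/36 = 20, so the distance is 2√5.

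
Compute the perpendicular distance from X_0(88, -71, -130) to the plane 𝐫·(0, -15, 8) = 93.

n = (0, -15, 8); n·P − 93 = -68; |n| = 17; distance = 68/17 = 4.

4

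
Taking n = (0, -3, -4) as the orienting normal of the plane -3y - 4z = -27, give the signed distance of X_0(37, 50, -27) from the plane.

-3

n·X_0 − (-27) = -15.
|n| = 5, so the signed distance is -15/5 = -3.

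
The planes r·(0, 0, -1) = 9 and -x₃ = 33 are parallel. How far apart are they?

With common normal n = (0, 0, -1) (|n| = 1), the distance is |9 − 33|/|n| = 24/1 = 24.

24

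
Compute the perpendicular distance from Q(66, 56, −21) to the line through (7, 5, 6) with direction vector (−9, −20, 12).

Direction vector d = (−9, −20, 12).
AP = (59, 51, −27), and AP × d = (72, −465, −721).
|AP × d|² = 741250 and |d|² = 625, so the distance is √(741250/625) = √1186.

√1186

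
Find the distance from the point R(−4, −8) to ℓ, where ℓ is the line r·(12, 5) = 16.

The normal to the line is n = (12, 5) with |n| = 13.
|n·R − 16| = |-88 − 16| = 104, so the distance is 104/13 = 8.

8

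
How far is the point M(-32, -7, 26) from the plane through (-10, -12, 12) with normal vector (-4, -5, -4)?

7√57/57

The plane has equation n·(r − (-10, -12, 12)) = 0, i.e. n·r = 52.
Then n·(-32, -7, 26) - 52 = 7.
|n| = √(16 + 25 + 16) = √57, so the distance is |7|/√57 = 7/√57.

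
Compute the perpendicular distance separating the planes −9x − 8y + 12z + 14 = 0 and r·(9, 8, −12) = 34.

20/17

Divide the second equation by -1 to match normals: −9x − 8y + 12z = -34.
With common normal n = (−9, −8, 12) (|n| = 17), the distance is |(-14) − (-34)|/|n| = 20/17.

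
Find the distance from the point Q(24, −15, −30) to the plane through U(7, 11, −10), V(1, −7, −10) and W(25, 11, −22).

UV = (−6, −18, 0) and UW = (18, 0, −12), so a normal is n = UV × UW = (216, −72, 324).
Then n·(24, −15, −30) − (−2520) = −936.
|n| = √(46656 + 5184 + 104976) = 396, so the distance is |-936|/396 = 26/11.

26/11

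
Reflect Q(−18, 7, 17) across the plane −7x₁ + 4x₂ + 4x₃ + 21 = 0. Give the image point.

(24, -17, -7)

n = (−7, 4, 4), |n|² = 81, n·Q − (-21) = 243, so t = 243/81 = 3.
Foot F = Q − 3·n = (3, −5, 5); the reflection is 2F − Q = (24, −17, −7).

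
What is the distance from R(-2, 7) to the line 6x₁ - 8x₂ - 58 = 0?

63/5

The normal to the line is n = (6, -8) with |n| = 10.
|n·R − 58| = |-68 − 58| = 126, so the distance is 126/10 = 63/5.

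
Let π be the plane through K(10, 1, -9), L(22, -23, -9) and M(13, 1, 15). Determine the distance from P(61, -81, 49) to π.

KL = (12, -24, 0) and KM = (3, 0, 24), so a normal is n = KL × KM = (-576, -288, 72).
Then n·(61, -81, 49) - (-6696) = -1584.
|n| = √(331776 + 82944 + 5184) = 648, so the distance is |-1584|/648 = 22/9.

22/9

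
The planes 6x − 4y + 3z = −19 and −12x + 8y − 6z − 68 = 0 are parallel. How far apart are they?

Divide the second equation by -2 to match normals: 6x − 4y + 3z = -34.
With common normal n = (6, −4, 3) (|n| = √61), the distance is |(-19) − (-34)|/|n| = 15/√61.

15√61/61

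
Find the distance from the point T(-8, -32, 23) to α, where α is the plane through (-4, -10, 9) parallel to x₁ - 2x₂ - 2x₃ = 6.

Parallel planes share the normal n = (1, -2, -2); since (-4, -10, 9) lies on the plane, its equation is x₁ - 2x₂ - 2x₃ = -2.
n = (1, -2, -2); n·P − (-2) = 12; |n| = 3; distance = 12/3 = 4.

4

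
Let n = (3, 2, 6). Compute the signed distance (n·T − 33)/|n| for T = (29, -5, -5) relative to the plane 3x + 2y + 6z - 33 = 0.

n·T − 33 = 14.
|n| = 7, so the signed distance is 14/7 = 2.

2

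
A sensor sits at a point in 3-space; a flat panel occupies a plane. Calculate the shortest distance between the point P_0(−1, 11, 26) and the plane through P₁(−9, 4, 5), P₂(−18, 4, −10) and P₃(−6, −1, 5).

P₁P₂ = (−9, 0, −15) and P₁P₃ = (3, −5, 0), so a normal is n = P₁P₂ × P₁P₃ = (−75, −45, 45).
d = |(-75)·(-1) + (-45)·11 + 45·26 − 720| / √(5625 + 2025 + 2025) = |30| / (15√43) = 2/√43.

2√43/43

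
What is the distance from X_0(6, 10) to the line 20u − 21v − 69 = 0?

159/29

The normal to the line is n = (20, −21) with |n| = 29.
|n·X_0 − 69| = |-90 − 69| = 159, so the distance is 159/29.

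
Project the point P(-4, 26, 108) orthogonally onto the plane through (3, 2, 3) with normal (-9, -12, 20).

(23, 62, 48)

n = (-9, -12, 20), |n|² = 625, and n·P − 9 = 1875.
t = 1875/625 = 3, so the foot is P − t·n = (-4, 26, 108) − 3·(-9, -12, 20) = (23, 62, 48).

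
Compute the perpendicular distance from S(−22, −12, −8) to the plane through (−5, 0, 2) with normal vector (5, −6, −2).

7/√65

The plane has equation n·(r − (−5, 0, 2)) = 0, i.e. n·r = -29.
n = (5, −6, −2); n·P − (-29) = 7; |n| = √65; distance = 7/√65.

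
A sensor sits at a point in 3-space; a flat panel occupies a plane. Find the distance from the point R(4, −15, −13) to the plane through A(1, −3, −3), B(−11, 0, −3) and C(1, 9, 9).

5√33/33

AB = (−12, 3, 0) and AC = (0, 12, 12), so a normal is n = AB × AC = (36, 144, −144).
n = (36, 144, −144); n·P − 36 = -180; |n| = 36√33; distance = 180/(36√33) = 5/√33.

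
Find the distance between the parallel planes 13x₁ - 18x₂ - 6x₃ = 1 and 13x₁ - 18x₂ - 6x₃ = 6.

With common normal n = (13, -18, -6) (|n| = 23), the distance is |1 − 6|/|n| = 5/23.

5/23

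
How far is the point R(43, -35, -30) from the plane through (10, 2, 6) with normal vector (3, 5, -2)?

14/√38

The plane has equation n·(r − (10, 2, 6)) = 0, i.e. n·r = 28.
Then n·(43, -35, -30) - 28 = -14.
|n| = √(9 + 25 + 4) = √38, so the distance is |-14|/√38 = 7√38/19.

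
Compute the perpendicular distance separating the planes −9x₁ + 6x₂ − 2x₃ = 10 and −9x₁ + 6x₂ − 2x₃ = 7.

Both planes have normal n = (−9, 6, −2), |n| = 11. Any point on the first plane is at distance |7 − 10|/|n| = 3/11 from the second.

3/11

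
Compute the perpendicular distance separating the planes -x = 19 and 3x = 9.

Divide the second equation by -3 to match normals: -x = -3.
With common normal n = (-1, 0, 0) (|n| = 1), the distance is |19 − (-3)|/|n| = 22/1 = 22.

22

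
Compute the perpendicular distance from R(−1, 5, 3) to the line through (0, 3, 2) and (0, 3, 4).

√5

A direction vector is d = (0, 0, 2).
AP = (−1, 2, 1); AP·d = 2, |AP|² = 6, |d|² = 4.
distance² = |AP|² − (AP·d)²/|d|² = 6 − 4/4 = 5, so the distance is √5.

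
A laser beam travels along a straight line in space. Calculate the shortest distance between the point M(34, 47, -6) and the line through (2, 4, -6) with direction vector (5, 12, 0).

Direction vector d = (5, 12, 0).
AP = (32, 43, 0), and AP × d = (0, 0, 169).
|AP × d|² = 28561 and |d|² = 169, so the distance is √(28561/169) = √169 = 13.

13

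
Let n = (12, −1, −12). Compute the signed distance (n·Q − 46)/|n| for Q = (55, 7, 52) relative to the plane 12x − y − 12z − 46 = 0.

n·Q − 46 = -17.
|n| = 17, so the signed distance is -17/17 = -1.

-1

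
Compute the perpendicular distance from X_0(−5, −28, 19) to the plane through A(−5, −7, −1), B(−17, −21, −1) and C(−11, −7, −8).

6/11

AB = (−12, −14, 0) and AC = (−6, 0, −7), so a normal is n = AB × AC = (98, −84, −84).
d = |98·(-5) + (-84)·(-28) + (-84)·19 − 182| / √(9604 + 7056 + 7056) = |84| / 154 = 6/11.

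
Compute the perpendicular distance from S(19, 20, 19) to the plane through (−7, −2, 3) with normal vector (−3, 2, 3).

14/√22

The plane has equation n·(r − (−7, −2, 3)) = 0, i.e. n·r = 26.
d = |(-3)·19 + 2·20 + 3·19 − 26| / √(9 + 4 + 9) = |14| / √22 = 14/√22.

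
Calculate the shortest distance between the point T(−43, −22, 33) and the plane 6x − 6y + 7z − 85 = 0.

20/11

n = (6, −6, 7); n·P − 85 = 20; |n| = 11; distance = 20/11.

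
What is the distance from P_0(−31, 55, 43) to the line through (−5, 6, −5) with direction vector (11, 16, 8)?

√3617

Direction vector d = (11, 16, 8).
AP = (−26, 49, 48), and AP × d = (−376, 736, −955).
|AP × d|² = 1595097 and |d|² = 441, so the distance is √(1595097/441) = √3617.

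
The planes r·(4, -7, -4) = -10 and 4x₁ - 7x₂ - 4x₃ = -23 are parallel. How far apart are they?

Both planes have normal n = (4, -7, -4), |n| = 9. Any point on the first plane is at distance |(-23) − (-10)|/|n| = 13/9 from the second.

13/9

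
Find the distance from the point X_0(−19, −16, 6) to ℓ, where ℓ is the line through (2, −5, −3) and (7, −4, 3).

√581

A direction vector is d = (5, 1, 6).
AP = (−21, −11, 9); AP·d = -62, |AP|² = 643, |d|² = 62.
distance² = |AP|² − (AP·d)²/|d|² = 643 − 3844/62 = 581, so the distance is √581.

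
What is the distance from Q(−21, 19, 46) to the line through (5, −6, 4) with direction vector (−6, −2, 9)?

√1129

Direction vector d = (−6, −2, 9).
AP = (−26, 25, 42), and AP × d = (309, −18, 202).
|AP × d|² = 136609 and |d|² = 121, so the distance is √(136609/121) = √1129.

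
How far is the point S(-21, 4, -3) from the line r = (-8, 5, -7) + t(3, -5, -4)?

Direction vector d = (3, -5, -4).
AP = (-13, -1, 4); AP·d = -50, |AP|² = 186, |d|² = 50.
distance² = |AP|² − (AP·d)²/|d|² = 186 − 2500/50 = 136, so the distance is 2√34.

2√34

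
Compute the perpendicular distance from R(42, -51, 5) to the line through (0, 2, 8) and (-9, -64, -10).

3√274

A direction vector is d = (-9, -66, -18).
AP = (42, -53, -3), and AP × d = (756, 783, -3249).
|AP × d|² = 11740626 and |d|² = 4761, so the distance is √(11740626/4761) = √2466 = 3√274.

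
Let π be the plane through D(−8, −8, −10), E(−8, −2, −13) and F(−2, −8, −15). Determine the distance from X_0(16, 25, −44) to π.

3√70/14

DE = (0, 6, −3) and DF = (6, 0, −5), so a normal is n = DE × DF = (−30, −18, −36).
Then n·(16, 25, −44) − 744 = −90.
|n| = √(900 + 324 + 1296) = 6√70, so the distance is |-90|/(6√70) = 15/√70.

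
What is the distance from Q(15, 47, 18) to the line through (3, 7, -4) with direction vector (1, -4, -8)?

Direction vector d = (1, -4, -8).
AP = (12, 40, 22), and AP × d = (-232, 118, -88).
|AP × d|² = 75492 and |d|² = 81, so the distance is √(75492/81) = √932 = 2√233.

2√233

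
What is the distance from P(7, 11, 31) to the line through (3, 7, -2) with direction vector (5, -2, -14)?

Direction vector d = (5, -2, -14).
AP = (4, 4, 33); AP·d = -450, |AP|² = 1121, |d|² = 225.
distance² = |AP|² − (AP·d)²/|d|² = 1121 − 202500/225 = 221, so the distance is √221.

√221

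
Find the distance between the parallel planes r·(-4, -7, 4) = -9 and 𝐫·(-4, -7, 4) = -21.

With common normal n = (-4, -7, 4) (|n| = 9), the distance is |(-9) − (-21)|/|n| = 12/9 = 4/3.

4/3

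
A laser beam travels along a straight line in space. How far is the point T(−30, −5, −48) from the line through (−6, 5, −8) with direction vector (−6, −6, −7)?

Direction vector d = (−6, −6, −7).
AP = (−24, −10, −40); AP·d = 484, |AP|² = 2276, |d|² = 121.
distance² = |AP|² − (AP·d)²/|d|² = 2276 − 234256/121 = 340, so the distance is 2√85.

2√85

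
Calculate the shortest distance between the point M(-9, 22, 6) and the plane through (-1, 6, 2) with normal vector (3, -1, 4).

The plane has equation n·(r − (-1, 6, 2)) = 0, i.e. n·r = -1.
n = (3, -1, 4); n·P − (-1) = -24; |n| = √26; distance = 24/√26.

12√26/13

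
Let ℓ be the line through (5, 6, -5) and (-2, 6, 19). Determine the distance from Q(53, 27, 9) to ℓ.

√2941

A direction vector is d = (-7, 0, 24).
AP = (48, 21, 14); AP·d = 0, |AP|² = 2941, |d|² = 625.
distance² = |AP|² − (AP·d)²/|d|² = 2941 − 0/625 = 2941, so the distance is √2941.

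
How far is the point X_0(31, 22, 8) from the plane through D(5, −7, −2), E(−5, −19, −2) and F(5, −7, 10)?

11/√61

DE = (−10, −12, 0) and DF = (0, 0, 12), so a normal is n = DE × DF = (−144, 120, 0).
n = (−144, 120, 0); n·P − (-1560) = -264; |n| = 24√61; distance = 264/(24√61) = 11/√61.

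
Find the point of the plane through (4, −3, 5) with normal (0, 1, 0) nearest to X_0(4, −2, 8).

(4, -3, 8)

n = (0, 1, 0), |n|² = 1, and n·X_0 − (-3) = 1.
t = 1/1 = 1, so the foot is X_0 − t·n = (4, −2, 8) − 1·(0, 1, 0) = (4, −3, 8).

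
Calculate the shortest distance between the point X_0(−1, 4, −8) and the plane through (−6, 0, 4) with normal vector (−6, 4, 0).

The plane has equation n·(r − (−6, 0, 4)) = 0, i.e. n·r = 36.
d = |(-6)·(-1) + 4·4 − 36| / √(36 + 16 + 0) = |-14| / (2√13) = 7/√13.

7/√13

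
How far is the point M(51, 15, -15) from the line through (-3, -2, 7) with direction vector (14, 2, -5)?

√89

Direction vector d = (14, 2, -5).
AP = (54, 17, -22), and AP × d = (-41, -38, -130).
|AP × d|² = 20025 and |d|² = 225, so the distance is √(20025/225) = √89.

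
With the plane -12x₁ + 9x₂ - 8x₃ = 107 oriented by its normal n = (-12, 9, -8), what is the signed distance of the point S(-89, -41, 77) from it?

-24/17

n·S − 107 = -24.
|n| = 17, so the signed distance is -24/17.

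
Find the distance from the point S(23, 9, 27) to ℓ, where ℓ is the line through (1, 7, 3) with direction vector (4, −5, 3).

√614

Direction vector d = (4, −5, 3).
AP = (22, 2, 24), and AP × d = (126, 30, −118).
|AP × d|² = 30700 and |d|² = 50, so the distance is √(30700/50) = √614.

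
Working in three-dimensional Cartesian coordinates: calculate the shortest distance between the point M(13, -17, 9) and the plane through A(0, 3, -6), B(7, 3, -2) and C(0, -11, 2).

3

AB = (7, 0, 4) and AC = (0, -14, 8), so a normal is n = AB × AC = (56, -56, -98).
Then n·(13, -17, 9) - 420 = 378.
|n| = √(3136 + 3136 + 9604) = 126, so the distance is |378|/126 = 3.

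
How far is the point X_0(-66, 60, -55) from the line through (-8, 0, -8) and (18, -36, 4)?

√709

A direction vector is d = (26, -36, 12).
AP = (-58, 60, -47); AP·d = -4232, |AP|² = 9173, |d|² = 2116.
distance² = |AP|² − (AP·d)²/|d|² = 9173 − 17909824/2116 = 709, so the distance is √709.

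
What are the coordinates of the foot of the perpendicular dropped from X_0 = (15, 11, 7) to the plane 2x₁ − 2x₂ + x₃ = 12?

n = (2, −2, 1), |n|² = 9, and n·X_0 − 12 = 3.
t = 3/9 = 1/3, so the foot is X_0 − t·n = (15, 11, 7) − (1/3)·(2, −2, 1) = (43/3, 35/3, 20/3).

(43/3, 35/3, 20/3)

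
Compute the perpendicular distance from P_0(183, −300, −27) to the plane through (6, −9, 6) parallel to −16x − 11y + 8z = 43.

5

Parallel planes share the normal n = (−16, −11, 8); since (6, −9, 6) lies on the plane, its equation is −16x − 11y + 8z = 51.
n = (−16, −11, 8); n·P − 51 = 105; |n| = 21; distance = 105/21 = 5.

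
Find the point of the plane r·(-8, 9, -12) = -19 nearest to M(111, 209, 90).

(1855/17, 3589/17, 1482/17)

n = (-8, 9, -12), |n|² = 289, and n·M − (-19) = -68.
t = -68/289 = -4/17, so the foot is M − t·n = (111, 209, 90) − (-4/17)·(-8, 9, -12) = (1855/17, 3589/17, 1482/17).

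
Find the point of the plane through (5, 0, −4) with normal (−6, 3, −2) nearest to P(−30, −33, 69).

n = (−6, 3, −2), |n|² = 49, and n·P − (-22) = -35.
t = -35/49 = -5/7, so the foot is P − t·n = (−30, −33, 69) − (-5/7)·(−6, 3, −2) = (−240/7, −216/7, 473/7).

(-240/7, -216/7, 473/7)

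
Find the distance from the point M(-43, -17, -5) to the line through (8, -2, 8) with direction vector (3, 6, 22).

Direction vector d = (3, 6, 22).
AP = (-51, -15, -13), and AP × d = (-252, 1083, -261).
|AP × d|² = 1304514 and |d|² = 529, so the distance is √(1304514/529) = √2466 = 3√274.

3√274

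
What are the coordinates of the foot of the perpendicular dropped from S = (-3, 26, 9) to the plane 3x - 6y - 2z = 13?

(9, 2, 1)

The perpendicular from S has direction n = (3, -6, -2): r = (-3, 26, 9) + t(3, -6, -2).
Substitute into the plane: n·(S + tn) = 13 gives -183 + 49t = 13, so t = 4.
Foot = (-3, 26, 9) + 4·(3, -6, -2) = (9, 2, 1).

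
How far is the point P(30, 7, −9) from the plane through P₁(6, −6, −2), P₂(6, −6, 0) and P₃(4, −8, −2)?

P₁P₂ = (0, 0, 2) and P₁P₃ = (−2, −2, 0), so a normal is n = P₁P₂ × P₁P₃ = (4, −4, 0).
d = |4·30 + (-4)·7 − 48| / √(16 + 16 + 0) = |44| / (4√2) = 11√2/2.

11√2/2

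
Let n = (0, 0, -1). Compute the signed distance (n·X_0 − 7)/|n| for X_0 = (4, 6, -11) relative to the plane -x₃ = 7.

n·X_0 − 7 = 4.
|n| = 1, so the signed distance is 4/1 = 4.

4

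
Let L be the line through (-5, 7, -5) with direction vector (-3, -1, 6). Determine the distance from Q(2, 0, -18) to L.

√83

Direction vector d = (-3, -1, 6).
AP = (7, -7, -13); AP·d = -92, |AP|² = 267, |d|² = 46.
distance² = |AP|² − (AP·d)²/|d|² = 267 − 8464/46 = 83, so the distance is √83.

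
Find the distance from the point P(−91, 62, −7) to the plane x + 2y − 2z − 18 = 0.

29/3

n = (1, 2, −2); n·P − 18 = 29; |n| = 3; distance = 29/3.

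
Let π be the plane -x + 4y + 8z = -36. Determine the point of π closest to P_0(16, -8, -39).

(12, 8, -7)

The perpendicular from P_0 has direction n = (-1, 4, 8): r = (16, -8, -39) + μ(-1, 4, 8).
Substitute into the plane: n·(P_0 + μn) = -36 gives -360 + 81μ = -36, so μ = 4.
Foot = (16, -8, -39) + 4·(-1, 4, 8) = (12, 8, -7).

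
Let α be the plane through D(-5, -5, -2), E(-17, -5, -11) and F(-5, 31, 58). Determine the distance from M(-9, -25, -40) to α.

4/5

DE = (-12, 0, -9) and DF = (0, 36, 60), so a normal is n = DE × DF = (324, 720, -432).
n = (324, 720, -432); n·P − (-4356) = 720; |n| = 900; distance = 720/900 = 4/5.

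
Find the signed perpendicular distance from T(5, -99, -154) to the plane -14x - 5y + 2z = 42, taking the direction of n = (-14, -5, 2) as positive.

5

n·T − 42 = 75.
|n| = 15, so the signed distance is 75/15 = 5.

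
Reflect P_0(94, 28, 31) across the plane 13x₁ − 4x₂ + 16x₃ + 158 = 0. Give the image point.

With n = (13, −4, 16), the signed offset is (n·P_0 − (-158))/|n|² = 1764/441 = 4.
P_0' = P_0 − 2t·n = (94, 28, 31) − 8·(13, −4, 16) = (−10, 60, −97).

(-10, 60, -97)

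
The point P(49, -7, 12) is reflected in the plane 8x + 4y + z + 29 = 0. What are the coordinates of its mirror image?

With n = (8, 4, 1), the signed offset is (n·P − (-29))/|n|² = 405/81 = 5.
P' = P − 2t·n = (49, -7, 12) − 10·(8, 4, 1) = (-31, -47, 2).

(-31, -47, 2)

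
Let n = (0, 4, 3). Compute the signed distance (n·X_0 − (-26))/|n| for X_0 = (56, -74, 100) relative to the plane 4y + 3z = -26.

6

n·X_0 − (-26) = 30.
|n| = 5, so the signed distance is 30/5 = 6.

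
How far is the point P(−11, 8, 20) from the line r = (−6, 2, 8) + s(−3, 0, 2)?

Direction vector d = (−3, 0, 2).
AP = (−5, 6, 12); AP·d = 39, |AP|² = 205, |d|² = 13.
distance² = |AP|² − (AP·d)²/|d|² = 205 − 1521/13 = 88, so the distance is 2√22.

2√22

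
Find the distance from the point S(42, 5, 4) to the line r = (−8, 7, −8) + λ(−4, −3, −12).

2√493

Direction vector d = (−4, −3, −12).
AP = (50, −2, 12), and AP × d = (60, 552, −158).
|AP × d|² = 333268 and |d|² = 169, so the distance is √(333268/169) = √1972 = 2√493.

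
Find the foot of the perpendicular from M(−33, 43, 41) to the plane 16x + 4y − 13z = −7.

The perpendicular from M has direction n = (16, 4, −13): r = (−33, 43, 41) + λ(16, 4, −13).
Substitute into the plane: n·(M + λn) = -7 gives -889 + 441λ = -7, so λ = 2.
Foot = (−33, 43, 41) + 2·(16, 4, −13) = (−1, 51, 15).

(-1, 51, 15)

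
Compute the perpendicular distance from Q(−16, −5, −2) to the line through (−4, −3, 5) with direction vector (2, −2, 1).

2√29

Direction vector d = (2, −2, 1).
AP = (−12, −2, −7), and AP × d = (−16, −2, 28).
|AP × d|² = 1044 and |d|² = 9, so the distance is √(1044/9) = √116 = 2√29.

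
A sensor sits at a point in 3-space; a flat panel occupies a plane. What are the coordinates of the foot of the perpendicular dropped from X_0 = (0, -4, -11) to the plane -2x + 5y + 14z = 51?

(-2, 1, 3)

The perpendicular from X_0 has direction n = (-2, 5, 14): r = (0, -4, -11) + λ(-2, 5, 14).
Substitute into the plane: n·(X_0 + λn) = 51 gives -174 + 225λ = 51, so λ = 1.
Foot = (0, -4, -11) + 1·(-2, 5, 14) = (-2, 1, 3).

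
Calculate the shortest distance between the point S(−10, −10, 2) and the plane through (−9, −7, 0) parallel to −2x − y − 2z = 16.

Parallel planes share the normal n = (−2, −1, −2); since (−9, −7, 0) lies on the plane, its equation is −2x − y − 2z = 25.
n = (−2, −1, −2); n·P − 25 = 1; |n| = 3; distance = 1/3.

1/3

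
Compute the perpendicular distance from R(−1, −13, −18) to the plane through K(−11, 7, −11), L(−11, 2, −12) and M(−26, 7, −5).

5/√30

KL = (0, −5, −1) and KM = (−15, 0, 6), so a normal is n = KL × KM = (−30, 15, −75).
n = (−30, 15, −75); n·P − 1260 = -75; |n| = 15√30; distance = 75/(15√30) = √30/6.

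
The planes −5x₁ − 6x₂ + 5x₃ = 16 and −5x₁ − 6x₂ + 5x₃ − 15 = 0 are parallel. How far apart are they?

Both planes have normal n = (−5, −6, 5), |n| = √86. Any point on the first plane is at distance |15 − 16|/|n| = 1/√86 = √86/86 from the second.

√86/86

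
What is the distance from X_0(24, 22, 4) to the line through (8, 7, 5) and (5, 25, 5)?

A direction vector is d = (-3, 18, 0).
AP = (16, 15, -1), and AP × d = (18, 3, 333).
|AP × d|² = 111222 and |d|² = 333, so the distance is √(111222/333) = √334.

√334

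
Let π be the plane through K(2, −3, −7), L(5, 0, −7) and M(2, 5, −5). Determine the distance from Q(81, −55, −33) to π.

KL = (3, 3, 0) and KM = (0, 8, 2), so a normal is n = KL × KM = (6, −6, 24).
n = (6, −6, 24); n·P − (-138) = 162; |n| = 18√2; distance = 162/(18√2) = 9/√2.

9/√2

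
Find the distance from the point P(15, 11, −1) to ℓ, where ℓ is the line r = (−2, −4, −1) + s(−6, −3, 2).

√73

Direction vector d = (−6, −3, 2).
AP = (17, 15, 0); AP·d = -147, |AP|² = 514, |d|² = 49.
distance² = |AP|² − (AP·d)²/|d|² = 514 − 21609/49 = 73, so the distance is √73.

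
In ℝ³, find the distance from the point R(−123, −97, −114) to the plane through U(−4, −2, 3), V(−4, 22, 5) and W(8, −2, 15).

UV = (0, 24, 2) and UW = (12, 0, 12), so a normal is n = UV × UW = (288, 24, −288).
n = (288, 24, −288); n·P − (-2064) = -2856; |n| = 408; distance = 2856/408 = 7.

7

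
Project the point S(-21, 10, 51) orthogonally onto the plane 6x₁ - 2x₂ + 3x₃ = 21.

(-135/7, 66/7, 363/7)

The perpendicular from S has direction n = (6, -2, 3): r = (-21, 10, 51) + t(6, -2, 3).
Substitute into the plane: n·(S + tn) = 21 gives 7 + 49t = 21, so t = 2/7.
Foot = (-21, 10, 51) + (2/7)·(6, -2, 3) = (-135/7, 66/7, 363/7).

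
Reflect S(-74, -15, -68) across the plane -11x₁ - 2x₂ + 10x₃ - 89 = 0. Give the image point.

(-200/3, -41/3, -224/3)

n = (-11, -2, 10), |n|² = 225, n·S − 89 = 75, so t = 75/225 = 1/3.
Foot F = S − (1/3)·n = (-211/3, -43/3, -214/3); the reflection is 2F − S = (-200/3, -41/3, -224/3).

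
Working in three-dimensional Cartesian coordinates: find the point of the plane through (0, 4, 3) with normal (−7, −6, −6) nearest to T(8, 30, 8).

n = (−7, −6, −6), |n|² = 121, and n·T − (-42) = -242.
t = -242/121 = -2, so the foot is T − t·n = (8, 30, 8) − (-2)·(−7, −6, −6) = (−6, 18, −4).

(-6, 18, -4)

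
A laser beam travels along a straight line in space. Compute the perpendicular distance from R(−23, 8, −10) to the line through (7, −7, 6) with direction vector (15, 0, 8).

15

Direction vector d = (15, 0, 8).
AP = (−30, 15, −16); AP·d = -578, |AP|² = 1381, |d|² = 289.
distance² = |AP|² − (AP·d)²/|d|² = 1381 − 334084/289 = 225, so the distance is 15.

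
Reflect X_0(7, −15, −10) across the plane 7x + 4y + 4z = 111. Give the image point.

(35, 1, 6)

With n = (7, 4, 4), the signed offset is (n·X_0 − 111)/|n|² = -162/81 = -2.
X_0' = X_0 − 2t·n = (7, −15, −10) − (-4)·(7, 4, 4) = (35, 1, 6).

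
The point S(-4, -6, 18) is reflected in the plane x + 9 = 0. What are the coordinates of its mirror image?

(-14, -6, 18)

n = (1, 0, 0), |n|² = 1, n·S − (-9) = 5, so t = 5/1 = 5.
Foot F = S − 5·n = (-9, -6, 18); the reflection is 2F − S = (-14, -6, 18).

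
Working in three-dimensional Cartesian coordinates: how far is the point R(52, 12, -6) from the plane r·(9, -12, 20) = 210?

d = |9·52 + (-12)·12 + 20·(-6) − 210| / √(81 + 144 + 400) = |-6| / 25 = 6/25.

6/25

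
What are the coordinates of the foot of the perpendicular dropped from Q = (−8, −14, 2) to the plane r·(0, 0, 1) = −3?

n = (0, 0, 1), |n|² = 1, and n·Q − (-3) = 5.
t = 5/1 = 5, so the foot is Q − t·n = (−8, −14, 2) − 5·(0, 0, 1) = (−8, −14, −3).

(-8, -14, -3)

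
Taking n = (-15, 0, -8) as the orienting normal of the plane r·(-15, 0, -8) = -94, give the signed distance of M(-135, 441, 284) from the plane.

-9

n·M − (-94) = -153.
|n| = 17, so the signed distance is -153/17 = -9.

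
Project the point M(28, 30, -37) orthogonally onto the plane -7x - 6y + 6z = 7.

n = (-7, -6, 6), |n|² = 121, and n·M − 7 = -605.
t = -605/121 = -5, so the foot is M − t·n = (28, 30, -37) − (-5)·(-7, -6, 6) = (-7, 0, -7).

(-7, 0, -7)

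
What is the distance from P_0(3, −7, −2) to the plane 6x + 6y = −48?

2√2

Normal vector n = (6, 6, 0), and n·(3, −7, −2) − (−48) = 24.
|n| = √(36 + 36 + 0) = 6√2, so the distance is |24|/(6√2) = 2√2.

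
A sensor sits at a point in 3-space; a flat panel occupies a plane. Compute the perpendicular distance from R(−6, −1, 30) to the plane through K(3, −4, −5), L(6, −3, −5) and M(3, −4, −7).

KL = (3, 1, 0) and KM = (0, 0, −2), so a normal is n = KL × KM = (−2, 6, 0).
d = |(-2)·(-6) + 6·(-1) − (-30)| / √(4 + 36 + 0) = |36| / (2√10) = 9√10/5.

18/√10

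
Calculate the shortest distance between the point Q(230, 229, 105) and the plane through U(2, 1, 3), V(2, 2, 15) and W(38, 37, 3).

6

UV = (0, 1, 12) and UW = (36, 36, 0), so a normal is n = UV × UW = (-432, 432, -36).
Then n·(230, 229, 105) - (-540) = -3672.
|n| = √(186624 + 186624 + 1296) = 612, so the distance is |-3672|/612 = 6.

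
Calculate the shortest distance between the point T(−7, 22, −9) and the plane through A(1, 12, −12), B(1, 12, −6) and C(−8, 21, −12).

AB = (0, 0, 6) and AC = (−9, 9, 0), so a normal is n = AB × AC = (−54, −54, 0).
n = (−54, −54, 0); n·P − (-702) = -108; |n| = 54√2; distance = 108/(54√2) = √2.

√2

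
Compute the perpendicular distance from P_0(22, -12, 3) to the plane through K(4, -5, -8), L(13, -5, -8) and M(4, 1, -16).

1

KL = (9, 0, 0) and KM = (0, 6, -8), so a normal is n = KL × KM = (0, 72, 54).
n = (0, 72, 54); n·P − (-792) = 90; |n| = 90; distance = 90/90 = 1.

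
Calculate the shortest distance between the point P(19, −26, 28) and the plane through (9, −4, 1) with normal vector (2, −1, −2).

4

The plane has equation n·(r − (9, −4, 1)) = 0, i.e. n·r = 20.
d = |2·19 + (-1)·(-26) + (-2)·28 − 20| / √(4 + 1 + 4) = |-12| / 3 = 4.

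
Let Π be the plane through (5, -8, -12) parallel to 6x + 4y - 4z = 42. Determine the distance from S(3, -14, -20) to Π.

Parallel planes share the normal n = (6, 4, -4); since (5, -8, -12) lies on the plane, its equation is 6x + 4y - 4z = 46.
Then n·(3, -14, -20) - 46 = -4.
|n| = √(36 + 16 + 16) = 2√17, so the distance is |-4|/(2√17) = 2√17/17.

2√17/17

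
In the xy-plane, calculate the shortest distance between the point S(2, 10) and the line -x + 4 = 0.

d = |(-1)·2 + 0·10 − (-4)| / √(1 + 0) = |2|/1 = 2.

2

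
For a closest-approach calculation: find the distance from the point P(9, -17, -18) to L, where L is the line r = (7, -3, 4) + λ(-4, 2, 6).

Direction vector d = (-4, 2, 6).
AP = (2, -14, -22), and AP × d = (-40, 76, -52).
|AP × d|² = 10080 and |d|² = 56, so the distance is √(10080/56) = √180 = 6√5.

6√5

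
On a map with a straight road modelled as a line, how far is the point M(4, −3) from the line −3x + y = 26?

The normal to the line is n = (−3, 1) with |n| = √10.
|n·M − 26| = |-15 − 26| = 41, so the distance is 41/√10 = 41√10/10.

41√10/10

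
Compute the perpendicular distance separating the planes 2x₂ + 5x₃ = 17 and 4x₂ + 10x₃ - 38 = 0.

2√29/29

Divide the second equation by 2 to match normals: 2x₂ + 5x₃ = 19.
With common normal n = (0, 2, 5) (|n| = √29), the distance is |17 − 19|/|n| = 2/√29.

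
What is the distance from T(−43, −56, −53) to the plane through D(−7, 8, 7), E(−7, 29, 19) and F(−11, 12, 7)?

20/9

DE = (0, 21, 12) and DF = (−4, 4, 0), so a normal is n = DE × DF = (−48, −48, 84).
n = (−48, −48, 84); n·P − 540 = -240; |n| = 108; distance = 240/108 = 20/9.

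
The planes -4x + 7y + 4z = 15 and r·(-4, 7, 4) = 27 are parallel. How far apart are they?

4/3

Both planes have normal n = (-4, 7, 4), |n| = 9. Any point on the first plane is at distance |27 − 15|/|n| = 12/9 = 4/3 from the second.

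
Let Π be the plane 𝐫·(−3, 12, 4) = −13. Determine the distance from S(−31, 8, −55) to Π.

18/13

d = |(-3)·(-31) + 12·8 + 4·(-55) − (-13)| / √(9 + 144 + 16) = |-18| / 13 = 18/13.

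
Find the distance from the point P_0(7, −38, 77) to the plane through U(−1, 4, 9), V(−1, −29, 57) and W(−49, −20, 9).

UV = (0, −33, 48) and UW = (−48, −24, 0), so a normal is n = UV × UW = (1152, −2304, −1584).
Then n·(7, −38, 77) − (−24624) = −1728.
|n| = √(1327104 + 5308416 + 2509056) = 3024, so the distance is |-1728|/3024 = 4/7.

4/7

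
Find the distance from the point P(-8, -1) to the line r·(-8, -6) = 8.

The normal to the line is n = (-8, -6) with |n| = 10.
|n·P − 8| = |70 − 8| = 62, so the distance is 62/10 = 31/5.

31/5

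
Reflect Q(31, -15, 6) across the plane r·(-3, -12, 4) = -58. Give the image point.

With n = (-3, -12, 4), the signed offset is (n·Q − (-58))/|n|² = 169/169 = 1.
Q' = Q − 2t·n = (31, -15, 6) − 2·(-3, -12, 4) = (37, 9, -2).

(37, 9, -2)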